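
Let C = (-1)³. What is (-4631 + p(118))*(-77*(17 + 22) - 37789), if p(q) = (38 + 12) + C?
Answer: 186908944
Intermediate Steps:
C = -1
p(q) = 49 (p(q) = (38 + 12) - 1 = 50 - 1 = 49)
(-4631 + p(118))*(-77*(17 + 22) - 37789) = (-4631 + 49)*(-77*(17 + 22) - 37789) = -4582*(-77*39 - 37789) = -4582*(-3003 - 37789) = -4582*(-40792) = 186908944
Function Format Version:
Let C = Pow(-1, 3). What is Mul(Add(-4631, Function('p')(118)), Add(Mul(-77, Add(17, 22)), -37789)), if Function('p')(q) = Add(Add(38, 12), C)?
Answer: 186908944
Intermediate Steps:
C = -1
Function('p')(q) = 49 (Function('p')(q) = Add(Add(38, 12), -1) = Add(50, -1) = 49)
Mul(Add(-4631, Function('p')(118)), Add(Mul(-77, Add(17, 22)), -37789)) = Mul(Add(-4631, 49), Add(Mul(-77, Add(17, 22)), -37789)) = Mul(-4582, Add(Mul(-77, 39), -37789)) = Mul(-4582, Add(-3003, -37789)) = Mul(-4582, -40792) = 186908944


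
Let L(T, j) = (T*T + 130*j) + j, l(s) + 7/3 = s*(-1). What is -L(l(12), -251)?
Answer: 294080/9 ≈ 32676.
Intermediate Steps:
l(s) = -7/3 - s (l(s) = -7/3 + s*(-1) = -7/3 - s)
L(T, j) = T**2 + 131*j (L(T, j) = (T**2 + 130*j) + j = T**2 + 131*j)
-L(l(12), -251) = -((-7/3 - 1*12)**2 + 131*(-251)) = -((-7/3 - 12)**2 - 32881) = -((-43/3)**2 - 32881) = -(1849/9 - 32881) = -1*(-294080/9) = 294080/9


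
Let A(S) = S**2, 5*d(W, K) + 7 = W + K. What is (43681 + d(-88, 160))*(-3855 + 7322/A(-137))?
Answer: -3161137377062/18769 ≈ -1.6842e+8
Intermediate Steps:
d(W, K) = -7/5 + K/5 + W/5 (d(W, K) = -7/5 + (W + K)/5 = -7/5 + (K + W)/5 = -7/5 + (K/5 + W/5) = -7/5 + K/5 + W/5)
(43681 + d(-88, 160))*(-3855 + 7322/A(-137)) = (43681 + (-7/5 + (1/5)*160 + (1/5)*(-88)))*(-3855 + 7322/((-137)**2)) = (43681 + (-7/5 + 32 - 88/5))*(-3855 + 7322/18769) = (43681 + 13)*(-3855 + 7322*(1/18769)) = 43694*(-3855 + 7322/18769) = 43694*(-72347173/18769) = -3161137377062/18769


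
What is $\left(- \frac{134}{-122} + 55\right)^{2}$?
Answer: $\frac{11710084}{3721} \approx 3147.0$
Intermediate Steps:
$\left(- \frac{134}{-122} + 55\right)^{2} = \left(\left(-134\right) \left(- \frac{1}{122}\right) + 55\right)^{2} = \left(\frac{67}{61} + 55\right)^{2} = \left(\frac{3422}{61}\right)^{2} = \frac{11710084}{3721}$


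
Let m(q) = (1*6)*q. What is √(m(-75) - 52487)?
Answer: I*√52937 ≈ 230.08*I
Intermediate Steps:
m(q) = 6*q
√(m(-75) - 52487) = √(6*(-75) - 52487) = √(-450 - 52487) = √(-52937) = I*√52937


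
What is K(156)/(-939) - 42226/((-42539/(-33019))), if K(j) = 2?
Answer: -187030071592/5706303 ≈ -32776.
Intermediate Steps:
K(156)/(-939) - 42226/((-42539/(-33019))) = 2/(-939) - 42226/((-42539/(-33019))) = 2*(-1/939) - 42226/((-42539*(-1/33019))) = -2/939 - 42226/6077/4717 = -2/939 - 42226*4717/6077 = -2/939 - 199180042/6077 = -187030071592/5706303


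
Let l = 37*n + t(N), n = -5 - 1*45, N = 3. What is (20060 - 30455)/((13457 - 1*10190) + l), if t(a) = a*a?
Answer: -10395/1426 ≈ -7.2896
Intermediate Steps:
t(a) = a²
n = -50 (n = -5 - 45 = -50)
l = -1841 (l = 37*(-50) + 3² = -1850 + 9 = -1841)
(20060 - 30455)/((13457 - 1*10190) + l) = (20060 - 30455)/((13457 - 1*10190) - 1841) = -10395/((13457 - 10190) - 1841) = -10395/(3267 - 1841) = -10395/1426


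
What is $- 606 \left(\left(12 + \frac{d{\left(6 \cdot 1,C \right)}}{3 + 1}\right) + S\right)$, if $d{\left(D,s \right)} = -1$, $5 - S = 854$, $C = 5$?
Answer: $\frac{1014747}{2} \approx 5.0737 \cdot 10^{5}$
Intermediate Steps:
$S = -849$ ($S = 5 - 854 = -849$)
$- 606 \left(\left(12 + \frac{d{\left(6 \cdot 1,C \right)}}{3 + 1}\right) + S\right) = - 606 \left(\left(12 - \frac{1}{3 + 1}\right) - 849\right) = - 606 \left(\left(12 - \frac{1}{4}\right) - 849\right) = - 606 \left(\frac{47}{4} - 849\right) = \left(-606\right) \left(- \frac{3349}{4}\right) = \frac{1014747}{2}$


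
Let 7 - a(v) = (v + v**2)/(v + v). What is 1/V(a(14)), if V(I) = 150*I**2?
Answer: 2/75 ≈ 0.026667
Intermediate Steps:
a(v) = 7 - (v + v**2)/(2*v) (a(v) = 7 - (v + v**2)/(v + v) = 7 - (v + v**2)/(2*v))
1/V(a(14)) = 1/(150*(13/2 - 1/2*14)**2) = 1/(150*(13/2 - 7)**2) = 1/(150*(-1/2)**2) = 1/(150*(1/4)) = 1/(75/2) = 2/75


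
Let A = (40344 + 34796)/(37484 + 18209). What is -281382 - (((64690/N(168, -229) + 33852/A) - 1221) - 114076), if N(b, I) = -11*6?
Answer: -9069477419/47685 ≈ -1.9020e+5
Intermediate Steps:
N(b, I) = -66
A = 75140/55693 ≈ 1.3492
-281382 - (((64690/N(168, -229) + 33852/A) - 1221) - 114076) = -281382 - (((64690/(-66) + 33852/(75140/55693)) - 1221) - 114076) = -281382 - (((64690*(-1/66) + 33852*(55693/75140)) - 1221) - 114076) = -281382 - (((-32345/33 + 36256143/1445) - 1221) - 114076) = -281382 - ((1149714194/47685 - 1221) - 114076) = -281382 - (1091490809/47685 - 114076) = -281382 - 1*(-4348223251/47685) = -281382 + 4348223251/47685 = -9069477419/47685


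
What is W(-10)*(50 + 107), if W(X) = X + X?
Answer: -3140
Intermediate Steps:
W(X) = 2*X
W(-10)*(50 + 107) = (2*(-10))*(50 + 107) = -20*157 = -3140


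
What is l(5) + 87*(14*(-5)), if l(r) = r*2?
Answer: -6080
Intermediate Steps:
l(r) = 2*r
l(5) + 87*(14*(-5)) = 2*5 + 87*(14*(-5)) = 10 + 87*(-70) = 10 - 6090 = -6080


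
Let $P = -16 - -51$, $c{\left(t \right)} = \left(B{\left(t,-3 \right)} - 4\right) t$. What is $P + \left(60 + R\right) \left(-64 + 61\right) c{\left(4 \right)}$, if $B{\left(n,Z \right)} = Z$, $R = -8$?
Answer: $4403$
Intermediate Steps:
$c{\left(t \right)} = - 7 t$ ($c{\left(t \right)} = \left(-3 - 4\right) t = - 7 t$)
$P = 35$ ($P = -16 + 51 = 35$)
$P + \left(60 + R\right) \left(-64 + 61\right) c{\left(4 \right)} = 35 + \left(60 - 8\right) \left(-64 + 61\right) \left(\left(-7\right) 4\right) = 35 + 52 \left(-3\right) \left(-28\right) = 35 - -4368 = 35 + 4368 = 4403$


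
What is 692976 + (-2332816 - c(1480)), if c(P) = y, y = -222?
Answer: -1639618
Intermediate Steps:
c(P) = -222
692976 + (-2332816 - c(1480)) = 692976 + (-2332816 - 1*(-222)) = 692976 + (-2332816 + 222) = 692976 - 2332594 = -1639618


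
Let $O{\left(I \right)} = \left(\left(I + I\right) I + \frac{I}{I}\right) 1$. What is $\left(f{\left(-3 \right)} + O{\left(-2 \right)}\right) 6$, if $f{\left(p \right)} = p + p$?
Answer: $18$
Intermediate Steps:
$f{\left(p \right)} = 2 p$
$O{\left(I \right)} = 1 + 2 I^{2}$ ($O{\left(I \right)} = \left(2 I I + 1\right) 1 = \left(2 I^{2} + 1\right) 1 = \left(1 + 2 I^{2}\right) 1 = 1 + 2 I^{2}$)
$\left(f{\left(-3 \right)} + O{\left(-2 \right)}\right) 6 = \left(2 \left(-3\right) + \left(1 + 2 \left(-2\right)^{2}\right)\right) 6 = \left(-6 + \left(1 + 2 \cdot 4\right)\right) 6 = \left(-6 + \left(1 + 8\right)\right) 6 = \left(-6 + 9\right) 6 = 3 \cdot 6 = 18$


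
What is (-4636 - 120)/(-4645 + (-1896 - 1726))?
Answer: 4756/8267 ≈ 0.57530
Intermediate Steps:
(-4636 - 120)/(-4645 + (-1896 - 1726)) = -4756/(-4645 - 3622) = -4756/(-8267) = -4756*(-1/8267) = 4756/8267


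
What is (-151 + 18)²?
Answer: 17689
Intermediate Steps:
(-151 + 18)² = (-133)² = 17689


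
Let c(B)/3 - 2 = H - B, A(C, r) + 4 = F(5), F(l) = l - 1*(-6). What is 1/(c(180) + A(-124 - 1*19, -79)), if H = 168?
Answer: -1/23 ≈ -0.043478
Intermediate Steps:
F(l) = 6 + l (F(l) = l + 6 = 6 + l)
A(C, r) = 7 (A(C, r) = -4 + (6 + 5) = -4 + 11 = 7)
c(B) = 510 - 3*B (c(B) = 6 + 3*(168 - B) = 6 + (504 - 3*B) = 510 - 3*B)
1/(c(180) + A(-124 - 1*19, -79)) = 1/((510 - 3*180) + 7) = 1/((510 - 540) + 7) = 1/(-30 + 7) = 1/(-23) = -1/23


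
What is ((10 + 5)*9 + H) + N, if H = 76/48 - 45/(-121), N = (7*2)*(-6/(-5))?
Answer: 1116263/7260 ≈ 153.76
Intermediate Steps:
N = 84/5 (N = 14*(-6*(-⅕)) = 14*(6/5) = 84/5 ≈ 16.800)
H = 2839/1452 (H = 76*(1/48) - 45*(-1/121) = 19/12 + 45/121 = 2839/1452 ≈ 1.9552)
((10 + 5)*9 + H) + N = ((10 + 5)*9 + 2839/1452) + 84/5 = (15*9 + 2839/1452) + 84/5 = (135 + 2839/1452) + 84/5 = 198859/1452 + 84/5 = 1116263/7260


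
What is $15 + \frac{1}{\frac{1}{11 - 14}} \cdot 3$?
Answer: $6$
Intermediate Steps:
$15 + \frac{1}{\frac{1}{11 - 14}} \cdot 3 = 15 + \frac{1}{\frac{1}{-3}} \cdot 3 = 15 + \frac{1}{- \frac{1}{3}} \cdot 3 = 15 - 9 = 6$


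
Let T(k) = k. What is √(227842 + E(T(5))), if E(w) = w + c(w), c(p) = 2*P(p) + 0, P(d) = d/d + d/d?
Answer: √227851 ≈ 477.34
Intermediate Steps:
P(d) = 2 (P(d) = 1 + 1 = 2)
c(p) = 4 (c(p) = 2*2 + 0 = 4 + 0 = 4)
E(w) = 4 + w (E(w) = w + 4 = 4 + w)
√(227842 + E(T(5))) = √(227842 + (4 + 5)) = √(227842 + 9) = √227851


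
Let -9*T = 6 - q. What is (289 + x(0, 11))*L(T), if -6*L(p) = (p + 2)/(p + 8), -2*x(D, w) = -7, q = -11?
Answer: -39/44 ≈ -0.88636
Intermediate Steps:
x(D, w) = 7/2 (x(D, w) = -1/2*(-7) = 7/2)
T = -17/9 (T = -(6 - 1*(-11))/9 = -(6 + 11)/9 = -1/9*17 = -17/9 ≈ -1.8889)
L(p) = -(2 + p)/(6*(8 + p)) (L(p) = -(p + 2)/(6*(p + 8)) = -(2 + p)/(6*(8 + p)))
(289 + x(0, 11))*L(T) = (289 + 7/2)*((-2 - 1*(-17/9))/(6*(8 - 17/9))) = 585*((-2 + 17/9)/(6*(55/9)))/2 = 585*((1/6)*(9/55)*(-1/9))/2 = (585/2)*(-1/330) = -39/44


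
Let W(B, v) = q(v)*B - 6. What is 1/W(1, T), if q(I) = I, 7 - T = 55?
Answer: -1/54 ≈ -0.018519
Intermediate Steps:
T = -48 (T = 7 - 1*55 = 7 - 55 = -48)
W(B, v) = -6 + B*v (W(B, v) = v*B - 6 = B*v - 6 = -6 + B*v)
1/W(1, T) = 1/(-6 + 1*(-48)) = 1/(-6 - 48) = 1/(-54) = -1/54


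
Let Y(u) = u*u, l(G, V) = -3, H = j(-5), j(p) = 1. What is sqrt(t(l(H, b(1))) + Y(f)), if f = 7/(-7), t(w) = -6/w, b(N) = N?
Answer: sqrt(3) ≈ 1.7320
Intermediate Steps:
H = 1
f = -1 (f = 7*(-1/7) = -1)
Y(u) = u**2
sqrt(t(l(H, b(1))) + Y(f)) = sqrt(-6/(-3) + (-1)**2) = sqrt(-6*(-1/3) + 1) = sqrt(2 + 1) = sqrt(3)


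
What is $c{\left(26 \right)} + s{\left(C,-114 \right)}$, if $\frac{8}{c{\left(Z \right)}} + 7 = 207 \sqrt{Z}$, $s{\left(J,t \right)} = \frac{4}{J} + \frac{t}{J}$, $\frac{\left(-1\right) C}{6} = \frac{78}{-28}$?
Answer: $- \frac{857792698}{130340925} + \frac{1656 \sqrt{26}}{1114025} \approx -6.5736$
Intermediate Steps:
$C = \frac{117}{7}$ ($C = - 6 \frac{78}{-28} = - 6 \cdot 78 \left(- \frac{1}{28}\right) = \left(-6\right) \left(- \frac{39}{14}\right) = \frac{117}{7} \approx 16.714$)
$c{\left(Z \right)} = \frac{8}{-7 + 207 \sqrt{Z}}$
$c{\left(26 \right)} + s{\left(C,-114 \right)} = \frac{8}{-7 + 207 \sqrt{26}} + \frac{4 - 114}{\frac{117}{7}} = \frac{8}{-7 + 207 \sqrt{26}} + \frac{7}{117} \left(-110\right) = \frac{8}{-7 + 207 \sqrt{26}} - \frac{770}{117} = - \frac{770}{117} + \frac{8}{-7 + 207 \sqrt{26}}$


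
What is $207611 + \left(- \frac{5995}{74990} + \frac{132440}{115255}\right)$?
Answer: $\frac{10253630823079}{49388414} \approx 2.0761 \cdot 10^{5}$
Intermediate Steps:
$207611 + \left(- \frac{5995}{74990} + \frac{132440}{115255}\right) = 207611 + \left(\left(-5995\right) \frac{1}{74990} + 132440 \cdot \frac{1}{115255}\right) = 207611 + \left(- \frac{1199}{14998} + \frac{3784}{3293}\right) = 207611 + \frac{52804125}{49388414} = \frac{10253630823079}{49388414}$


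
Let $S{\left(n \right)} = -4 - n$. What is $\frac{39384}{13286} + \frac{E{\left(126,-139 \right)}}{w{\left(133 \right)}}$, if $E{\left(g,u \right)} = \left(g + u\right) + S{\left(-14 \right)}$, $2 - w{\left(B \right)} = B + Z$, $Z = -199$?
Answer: $\frac{1319127}{451724} \approx 2.9202$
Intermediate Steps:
$w{\left(B \right)} = 201 - B$ ($w{\left(B \right)} = 2 - \left(B - 199\right) = 2 - \left(-199 + B\right) = 201 - B$)
$E{\left(g,u \right)} = 10 + g + u$ ($E{\left(g,u \right)} = \left(g + u\right) - -10 = \left(g + u\right) + \left(-4 + 14\right) = \left(g + u\right) + 10 = 10 + g + u$)
$\frac{39384}{13286} + \frac{E{\left(126,-139 \right)}}{w{\left(133 \right)}} = \frac{39384}{13286} + \frac{10 + 126 - 139}{201 - 133} = 39384 \cdot \frac{1}{13286} - \frac{3}{201 - 133} = \frac{19692}{6643} - \frac{3}{68} = \frac{1319127}{451724}$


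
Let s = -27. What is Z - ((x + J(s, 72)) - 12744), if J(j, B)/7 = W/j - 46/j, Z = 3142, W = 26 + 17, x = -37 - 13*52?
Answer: 149384/9 ≈ 16598.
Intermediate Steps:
x = -713 (x = -37 - 676 = -713)
W = 43
J(j, B) = -21/j (J(j, B) = 7*(43/j - 46/j) = 7*(-3/j) = -21/j)
Z - ((x + J(s, 72)) - 12744) = 3142 - ((-713 - 21/(-27)) - 12744) = 3142 - ((-713 - 21*(-1/27)) - 12744) = 3142 - ((-713 + 7/9) - 12744) = 3142 - (-6410/9 - 12744) = 3142 - 1*(-121106/9) = 3142 + 121106/9 = 149384/9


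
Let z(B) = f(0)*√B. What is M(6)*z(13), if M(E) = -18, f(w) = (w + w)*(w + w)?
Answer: 0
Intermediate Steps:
f(w) = 4*w² (f(w) = (2*w)*(2*w) = 4*w²)
z(B) = 0 (z(B) = (4*0²)*√B = (4*0)*√B = 0*√B = 0)
M(6)*z(13) = -18*0 = 0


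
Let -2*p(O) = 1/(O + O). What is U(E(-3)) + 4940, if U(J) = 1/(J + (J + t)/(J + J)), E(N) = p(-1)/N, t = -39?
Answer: 13896232/2813 ≈ 4940.0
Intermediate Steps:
p(O) = -1/(4*O) (p(O) = -1/(2*(O + O)) = -1/(2*O)/2 = -1/(4*O))
E(N) = 1/(4*N) (E(N) = (-1/4/(-1))/N = (-1/4*(-1))/N = 1/(4*N))
U(J) = 1/(J + (-39 + J)/(2*J)) (U(J) = 1/(J + (J - 39)/(J + J)) = 1/(J + (-39 + J)/((2*J))) = 1/(J + (-39 + J)*(1/(2*J))) = 1/(J + (-39 + J)/(2*J)))
U(E(-3)) + 4940 = 2*((1/4)/(-3))/(-39 + (1/4)/(-3) + 2*((1/4)/(-3))**2) + 4940 = 2*((1/4)*(-1/3))/(-39 + (1/4)*(-1/3) + 2*((1/4)*(-1/3))**2) + 4940 = 2*(-1/12)/(-39 - 1/12 + 2*(-1/12)**2) + 4940 = 2*(-1/12)/(-39 - 1/12 + 2*(1/144)) + 4940 = 2*(-1/12)/(-39 - 1/12 + 1/72) + 4940 = 2*(-1/12)/(-2813/72) + 4940 = 2*(-1/12)*(-72/2813) + 4940 = 12/2813 + 4940 = 13896232/2813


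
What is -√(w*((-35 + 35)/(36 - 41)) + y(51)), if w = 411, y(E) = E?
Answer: -√51 ≈ -7.1414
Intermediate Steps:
-√(w*((-35 + 35)/(36 - 41)) + y(51)) = -√(411*((-35 + 35)/(36 - 41)) + 51) = -√(411*(0/(-5)) + 51) = -√(411*(0*(-⅕)) + 51) = -√(411*0 + 51) = -√(0 + 51) = -√51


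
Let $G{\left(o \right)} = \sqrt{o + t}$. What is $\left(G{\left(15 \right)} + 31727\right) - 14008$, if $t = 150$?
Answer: $17719 + \sqrt{165} \approx 17732.0$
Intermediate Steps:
$G{\left(o \right)} = \sqrt{150 + o}$ ($G{\left(o \right)} = \sqrt{o + 150} = \sqrt{150 + o}$)
$\left(G{\left(15 \right)} + 31727\right) - 14008 = \left(\sqrt{150 + 15} + 31727\right) - 14008 = \left(\sqrt{165} + 31727\right) - 14008 = \left(31727 + \sqrt{165}\right) - 14008 = 17719 + \sqrt{165}$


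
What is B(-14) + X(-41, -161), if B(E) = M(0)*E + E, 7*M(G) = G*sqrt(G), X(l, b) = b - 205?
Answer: -380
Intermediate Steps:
X(l, b) = -205 + b
M(G) = G**(3/2)/7 (M(G) = (G*sqrt(G))/7 = G**(3/2)/7)
B(E) = E (B(E) = (0**(3/2)/7)*E + E = ((1/7)*0)*E + E = 0*E + E = 0 + E = E)
B(-14) + X(-41, -161) = -14 + (-205 - 161) = -14 - 366 = -380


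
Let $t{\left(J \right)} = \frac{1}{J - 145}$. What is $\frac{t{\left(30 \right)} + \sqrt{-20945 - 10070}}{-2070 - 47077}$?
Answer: $\frac{1}{5651905} - \frac{i \sqrt{31015}}{49147} \approx 1.7693 \cdot 10^{-7} - 0.0035833 i$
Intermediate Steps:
$t{\left(J \right)} = \frac{1}{-145 + J}$
$\frac{t{\left(30 \right)} + \sqrt{-20945 - 10070}}{-2070 - 47077} = \frac{\frac{1}{-145 + 30} + \sqrt{-20945 - 10070}}{-2070 - 47077} = \frac{\frac{1}{-115} + \sqrt{-31015}}{-49147} = \left(- \frac{1}{115} + i \sqrt{31015}\right) \left(- \frac{1}{49147}\right) = \frac{1}{5651905} - \frac{i \sqrt{31015}}{49147}$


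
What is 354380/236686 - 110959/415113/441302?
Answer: 32459457897535003/21679277498482218 ≈ 1.4973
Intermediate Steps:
354380/236686 - 110959/415113/441302 = 354380*(1/236686) - 110959*1/415113*(1/441302) = 177190/118343 - 110959/415113*1/441302 = 177190/118343 - 110959/183190197126 = 32459457897535003/21679277498482218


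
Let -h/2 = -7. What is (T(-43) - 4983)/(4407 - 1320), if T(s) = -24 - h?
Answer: -5021/3087 ≈ -1.6265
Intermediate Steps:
h = 14 (h = -2*(-7) = 14)
T(s) = -38 (T(s) = -24 - 1*14 = -24 - 14 = -38)
(T(-43) - 4983)/(4407 - 1320) = (-38 - 4983)/(4407 - 1320) = -5021/3087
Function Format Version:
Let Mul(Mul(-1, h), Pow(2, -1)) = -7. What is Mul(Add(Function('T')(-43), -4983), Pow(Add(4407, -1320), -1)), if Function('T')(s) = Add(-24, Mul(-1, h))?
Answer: Rational(-5021, 3087) ≈ -1.6265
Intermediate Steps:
h = 14 (h = Mul(-2, -7) = 14)
Function('T')(s) = -38 (Function('T')(s) = Add(-24, Mul(-1, 14)) = Add(-24, -14) = -38)
Mul(Add(Function('T')(-43), -4983), Pow(Add(4407, -1320), -1)) = Mul(Add(-38, -4983), Pow(Add(4407, -1320), -1)) = Mul(-5021, Pow(3087, -1)) = Mul(-5021, Rational(1, 3087)) = Rational(-5021, 3087)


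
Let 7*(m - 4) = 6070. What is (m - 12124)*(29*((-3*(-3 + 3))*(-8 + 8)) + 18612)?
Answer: -1466067240/7 ≈ -2.0944e+8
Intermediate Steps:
m = 6098/7 (m = 4 + (1/7)*6070 = 4 + 6070/7 = 6098/7 ≈ 871.14)
(m - 12124)*(29*((-3*(-3 + 3))*(-8 + 8)) + 18612) = (6098/7 - 12124)*(29*((-3*(-3 + 3))*(-8 + 8)) + 18612) = -78770*(29*(-3*0*0) + 18612)/7 = -78770*(29*(0*0) + 18612)/7 = -78770*(29*0 + 18612)/7 = -78770*(0 + 18612)/7 = -78770/7*18612 = -1466067240/7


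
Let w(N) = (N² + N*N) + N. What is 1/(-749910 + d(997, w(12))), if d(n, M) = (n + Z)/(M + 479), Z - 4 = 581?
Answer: -779/584178308 ≈ -1.3335e-6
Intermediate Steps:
w(N) = N + 2*N² (w(N) = (N² + N²) + N = 2*N² + N = N + 2*N²)
Z = 585 (Z = 4 + 581 = 585)
d(n, M) = (585 + n)/(479 + M) (d(n, M) = (n + 585)/(M + 479) = (585 + n)/(479 + M))
1/(-749910 + d(997, w(12))) = 1/(-749910 + (585 + 997)/(479 + 12*(1 + 2*12))) = 1/(-749910 + 1582/(479 + 12*(1 + 24))) = 1/(-749910 + 1582/(479 + 12*25)) = 1/(-749910 + 1582/(479 + 300)) = 1/(-749910 + 1582/779) = 1/(-584178308/779) = -779/584178308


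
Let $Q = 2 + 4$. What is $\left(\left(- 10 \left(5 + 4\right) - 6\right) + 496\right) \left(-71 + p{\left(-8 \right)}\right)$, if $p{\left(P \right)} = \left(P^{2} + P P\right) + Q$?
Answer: $25200$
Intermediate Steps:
$Q = 6$
$p{\left(P \right)} = 6 + 2 P^{2}$ ($p{\left(P \right)} = \left(P^{2} + P P\right) + 6 = \left(P^{2} + P^{2}\right) + 6 = 2 P^{2} + 6 = 6 + 2 P^{2}$)
$\left(\left(- 10 \left(5 + 4\right) - 6\right) + 496\right) \left(-71 + p{\left(-8 \right)}\right) = \left(\left(- 10 \left(5 + 4\right) - 6\right) + 496\right) \left(-71 + \left(6 + 2 \left(-8\right)^{2}\right)\right) = \left(\left(\left(-10\right) 9 - 6\right) + 496\right) \left(-71 + \left(6 + 2 \cdot 64\right)\right) = \left(\left(-90 - 6\right) + 496\right) \left(-71 + \left(6 + 128\right)\right) = \left(-96 + 496\right) \left(-71 + 134\right) = 400 \cdot 63 = 25200$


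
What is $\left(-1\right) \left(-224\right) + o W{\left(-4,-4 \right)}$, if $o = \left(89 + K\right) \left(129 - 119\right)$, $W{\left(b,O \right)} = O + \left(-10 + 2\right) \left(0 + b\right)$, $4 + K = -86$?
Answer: $-56$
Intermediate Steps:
$K = -90$ ($K = -4 - 86 = -90$)
$W{\left(b,O \right)} = O - 8 b$
$o = -10$ ($o = \left(89 - 90\right) \left(129 - 119\right) = \left(-1\right) 10 = -10$)
$\left(-1\right) \left(-224\right) + o W{\left(-4,-4 \right)} = \left(-1\right) \left(-224\right) - 10 \left(-4 - -32\right) = 224 - 10 \left(-4 + 32\right) = 224 - 280 = -56$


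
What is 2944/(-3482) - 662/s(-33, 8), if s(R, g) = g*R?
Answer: 381967/229812 ≈ 1.6621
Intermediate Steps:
s(R, g) = R*g
2944/(-3482) - 662/s(-33, 8) = 2944/(-3482) - 662/((-33*8)) = 2944*(-1/3482) - 662/(-264) = -1472/1741 - 662*(-1/264) = -1472/1741 + 331/132 = 381967/229812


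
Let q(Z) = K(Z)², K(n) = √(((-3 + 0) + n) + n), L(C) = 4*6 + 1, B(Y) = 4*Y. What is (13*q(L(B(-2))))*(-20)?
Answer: -12220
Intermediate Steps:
L(C) = 25 (L(C) = 24 + 1 = 25)
K(n) = √(-3 + 2*n) (K(n) = √((-3 + n) + n) = √(-3 + 2*n))
q(Z) = -3 + 2*Z (q(Z) = (√(-3 + 2*Z))² = -3 + 2*Z)
(13*q(L(B(-2))))*(-20) = (13*(-3 + 2*25))*(-20) = (13*(-3 + 50))*(-20) = (13*47)*(-20) = 611*(-20) = -12220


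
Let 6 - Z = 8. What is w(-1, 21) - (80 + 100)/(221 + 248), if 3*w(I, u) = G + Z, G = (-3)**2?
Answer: 2743/1407 ≈ 1.9495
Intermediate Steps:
Z = -2 (Z = 6 - 1*8 = 6 - 8 = -2)
G = 9
w(I, u) = 7/3 (w(I, u) = (9 - 2)/3 = (1/3)*7 = 7/3)
w(-1, 21) - (80 + 100)/(221 + 248) = 7/3 - (80 + 100)/(221 + 248) = 7/3 - 180/469 = 2743/1407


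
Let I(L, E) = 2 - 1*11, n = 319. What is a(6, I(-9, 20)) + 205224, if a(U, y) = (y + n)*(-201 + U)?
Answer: 144774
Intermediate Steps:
I(L, E) = -9 (I(L, E) = 2 - 11 = -9)
a(U, y) = (-201 + U)*(319 + y) (a(U, y) = (y + 319)*(-201 + U) = (319 + y)*(-201 + U) = (-201 + U)*(319 + y))
a(6, I(-9, 20)) + 205224 = (-64119 - 201*(-9) + 319*6 + 6*(-9)) + 205224 = (-64119 + 1809 + 1914 - 54) + 205224 = -60450 + 205224 = 144774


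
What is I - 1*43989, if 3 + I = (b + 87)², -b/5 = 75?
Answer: 38952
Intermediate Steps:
b = -375 (b = -5*75 = -375)
I = 82941 (I = -3 + (-375 + 87)² = -3 + (-288)² = -3 + 82944 = 82941)
I - 1*43989 = 82941 - 1*43989 = 82941 - 43989 = 38952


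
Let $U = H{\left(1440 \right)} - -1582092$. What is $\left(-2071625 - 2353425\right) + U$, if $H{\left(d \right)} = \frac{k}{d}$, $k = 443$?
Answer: $- \frac{4093859077}{1440} \approx -2.843 \cdot 10^{6}$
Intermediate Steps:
$H{\left(d \right)} = \frac{443}{d}$
$U = \frac{2278212923}{1440}$ ($U = \frac{443}{1440} - -1582092 = 443 \cdot \frac{1}{1440} + 1582092 = \frac{443}{1440} + 1582092 = \frac{2278212923}{1440} \approx 1.5821 \cdot 10^{6}$)
$\left(-2071625 - 2353425\right) + U = \left(-2071625 - 2353425\right) + \frac{2278212923}{1440} = -4425050 + \frac{2278212923}{1440} = - \frac{4093859077}{1440}$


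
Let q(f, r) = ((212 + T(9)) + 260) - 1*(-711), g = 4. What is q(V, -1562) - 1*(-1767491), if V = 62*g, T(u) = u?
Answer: 1768683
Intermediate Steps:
V = 248 (V = 62*4 = 248)
q(f, r) = 1192 (q(f, r) = ((212 + 9) + 260) - 1*(-711) = (221 + 260) + 711 = 481 + 711 = 1192)
q(V, -1562) - 1*(-1767491) = 1192 - 1*(-1767491) = 1192 + 1767491 = 1768683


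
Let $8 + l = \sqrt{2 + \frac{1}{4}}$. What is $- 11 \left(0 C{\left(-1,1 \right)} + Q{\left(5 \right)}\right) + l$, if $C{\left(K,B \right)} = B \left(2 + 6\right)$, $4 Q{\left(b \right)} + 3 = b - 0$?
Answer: $-12$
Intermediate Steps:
$Q{\left(b \right)} = - \frac{3}{4} + \frac{b}{4}$ ($Q{\left(b \right)} = - \frac{3}{4} + \frac{b - 0}{4} = - \frac{3}{4} + \frac{b + 0}{4} = - \frac{3}{4} + \frac{b}{4}$)
$C{\left(K,B \right)} = 8 B$ ($C{\left(K,B \right)} = B 8 = 8 B$)
$l = - \frac{13}{2}$ ($l = -8 + \sqrt{2 + \frac{1}{4}} = -8 + \sqrt{\frac{9}{4}} = -8 + \frac{3}{2} = - \frac{13}{2} \approx -6.5$)
$- 11 \left(0 C{\left(-1,1 \right)} + Q{\left(5 \right)}\right) + l = - 11 \left(0 \cdot 8 \cdot 1 + \left(- \frac{3}{4} + \frac{1}{4} \cdot 5\right)\right) - \frac{13}{2} = - 11 \left(0 \cdot 8 + \left(- \frac{3}{4} + \frac{5}{4}\right)\right) - \frac{13}{2} = - 11 \left(0 + \frac{1}{2}\right) - \frac{13}{2} = \left(-11\right) \frac{1}{2} - \frac{13}{2} = - \frac{11}{2} - \frac{13}{2} = -12$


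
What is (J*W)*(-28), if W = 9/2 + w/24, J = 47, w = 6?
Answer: -6251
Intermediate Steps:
W = 19/4 (W = 9/2 + 6/24 = 9*(½) + 6*(1/24) = 9/2 + ¼ = 19/4 ≈ 4.7500)
(J*W)*(-28) = (47*(19/4))*(-28) = (893/4)*(-28) = -6251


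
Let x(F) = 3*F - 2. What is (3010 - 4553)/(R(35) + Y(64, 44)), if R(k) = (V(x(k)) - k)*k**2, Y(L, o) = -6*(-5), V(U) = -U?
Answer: 1543/169020 ≈ 0.0091291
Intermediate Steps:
x(F) = -2 + 3*F
Y(L, o) = 30
R(k) = k**2*(2 - 4*k) (R(k) = (-(-2 + 3*k) - k)*k**2 = ((2 - 3*k) - k)*k**2 = (2 - 4*k)*k**2 = k**2*(2 - 4*k))
(3010 - 4553)/(R(35) + Y(64, 44)) = (3010 - 4553)/(35**2*(2 - 4*35) + 30) = -1543/(1225*(2 - 140) + 30) = -1543/(1225*(-138) + 30) = -1543/(-169050 + 30) = -1543/(-169020) = -1543*(-1/169020) = 1543/169020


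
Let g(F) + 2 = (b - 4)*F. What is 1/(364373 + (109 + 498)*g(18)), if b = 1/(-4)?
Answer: 2/633447 ≈ 3.1573e-6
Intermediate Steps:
b = -1/4 ≈ -0.25000
g(F) = -2 - 17*F/4 (g(F) = -2 + (-1/4 - 4)*F = -2 - 17*F/4)
1/(364373 + (109 + 498)*g(18)) = 1/(364373 + (109 + 498)*(-2 - 17/4*18)) = 1/(364373 + 607*(-2 - 153/2)) = 1/(364373 + 607*(-157/2)) = 1/(364373 - 95299/2) = 1/(633447/2) = 2/633447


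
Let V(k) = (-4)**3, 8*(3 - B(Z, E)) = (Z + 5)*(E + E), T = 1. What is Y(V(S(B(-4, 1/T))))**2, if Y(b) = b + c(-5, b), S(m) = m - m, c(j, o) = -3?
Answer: 4489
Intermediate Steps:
B(Z, E) = 3 - E*(5 + Z)/4 (B(Z, E) = 3 - (Z + 5)*(E + E)/8 = 3 - (5 + Z)*2*E/8 = 3 - E*(5 + Z)/4)
S(m) = 0
V(k) = -64
Y(b) = -3 + b (Y(b) = b - 3 = -3 + b)
Y(V(S(B(-4, 1/T))))**2 = (-3 - 64)**2 = (-67)**2 = 4489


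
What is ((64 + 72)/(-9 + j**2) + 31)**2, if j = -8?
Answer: 3389281/3025 ≈ 1120.4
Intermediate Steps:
((64 + 72)/(-9 + j**2) + 31)**2 = ((64 + 72)/(-9 + (-8)**2) + 31)**2 = (136/(-9 + 64) + 31)**2 = (136/55 + 31)**2 = (1841/55)**2 = 3389281/3025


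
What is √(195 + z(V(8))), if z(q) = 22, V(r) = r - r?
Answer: √217 ≈ 14.731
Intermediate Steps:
V(r) = 0
√(195 + z(V(8))) = √(195 + 22) = √217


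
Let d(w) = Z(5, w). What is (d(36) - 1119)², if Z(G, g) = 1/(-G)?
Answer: 31315216/25 ≈ 1.2526e+6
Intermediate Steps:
Z(G, g) = -1/G
d(w) = -⅕ (d(w) = -1/5 = -1*⅕ = -⅕)
(d(36) - 1119)² = (-⅕ - 1119)² = (-5596/5)² = 31315216/25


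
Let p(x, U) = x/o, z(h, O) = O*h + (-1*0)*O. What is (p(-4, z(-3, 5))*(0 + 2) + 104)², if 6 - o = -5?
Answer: 1290496/121 ≈ 10665.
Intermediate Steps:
o = 11 (o = 6 - 1*(-5) = 6 + 5 = 11)
z(h, O) = O*h (z(h, O) = O*h + 0*O = O*h + 0 = O*h)
p(x, U) = x/11
(p(-4, z(-3, 5))*(0 + 2) + 104)² = (((1/11)*(-4))*(0 + 2) + 104)² = (-4/11*2 + 104)² = (-8/11 + 104)² = (1136/11)² = 1290496/121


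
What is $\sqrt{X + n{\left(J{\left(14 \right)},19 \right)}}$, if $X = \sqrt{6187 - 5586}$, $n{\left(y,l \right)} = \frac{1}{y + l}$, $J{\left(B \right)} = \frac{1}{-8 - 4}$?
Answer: $\frac{\sqrt{2724 + 51529 \sqrt{601}}}{227} \approx 4.9566$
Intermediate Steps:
$J{\left(B \right)} = - \frac{1}{12}$ ($J{\left(B \right)} = \frac{1}{-12} = - \frac{1}{12}$)
$n{\left(y,l \right)} = \frac{1}{l + y}$
$X = \sqrt{601} \approx 24.515$
$\sqrt{X + n{\left(J{\left(14 \right)},19 \right)}} = \sqrt{\sqrt{601} + \frac{1}{19 - \frac{1}{12}}} = \sqrt{\sqrt{601} + \frac{1}{\frac{227}{12}}} = \sqrt{\sqrt{601} + \frac{12}{227}} = \sqrt{\frac{12}{227} + \sqrt{601}}$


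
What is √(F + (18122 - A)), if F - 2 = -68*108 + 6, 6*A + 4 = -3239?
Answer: 3*√5034/2 ≈ 106.43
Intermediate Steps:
A = -1081/2 (A = -⅔ + (⅙)*(-3239) = -⅔ - 3239/6 = -1081/2 ≈ -540.50)
F = -7336 (F = 2 + (-68*108 + 6) = 2 + (-7344 + 6) = 2 - 7338 = -7336)
√(F + (18122 - A)) = √(-7336 + (18122 - 1*(-1081/2))) = √(-7336 + (18122 + 1081/2)) = √(-7336 + 37325/2) = √(22653/2) = 3*√5034/2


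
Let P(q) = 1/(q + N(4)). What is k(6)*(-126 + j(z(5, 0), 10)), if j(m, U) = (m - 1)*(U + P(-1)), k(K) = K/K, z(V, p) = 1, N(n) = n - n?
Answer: -126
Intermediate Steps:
N(n) = 0
P(q) = 1/q (P(q) = 1/(q + 0) = 1/q)
k(K) = 1
j(m, U) = (-1 + U)*(-1 + m) (j(m, U) = (m - 1)*(U + 1/(-1)) = (-1 + m)*(U - 1) = (-1 + m)*(-1 + U) = (-1 + U)*(-1 + m))
k(6)*(-126 + j(z(5, 0), 10)) = 1*(-126 + (1 - 1*10 - 1*1 + 10*1)) = 1*(-126 + (1 - 10 - 1 + 10)) = 1*(-126 + 0) = 1*(-126) = -126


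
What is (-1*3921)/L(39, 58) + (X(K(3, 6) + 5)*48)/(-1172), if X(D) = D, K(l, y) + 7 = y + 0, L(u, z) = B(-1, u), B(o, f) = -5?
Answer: 1148613/1465 ≈ 784.04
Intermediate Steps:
L(u, z) = -5
K(l, y) = -7 + y (K(l, y) = -7 + (y + 0) = -7 + y)
(-1*3921)/L(39, 58) + (X(K(3, 6) + 5)*48)/(-1172) = -1*3921/(-5) + (((-7 + 6) + 5)*48)/(-1172) = -3921*(-⅕) + ((-1 + 5)*48)*(-1/1172) = 3921/5 + (4*48)*(-1/1172) = 3921/5 + 192*(-1/1172) = 3921/5 - 48/293 = 1148613/1465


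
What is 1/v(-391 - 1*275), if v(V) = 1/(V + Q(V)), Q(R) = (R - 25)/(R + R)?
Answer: -886421/1332 ≈ -665.48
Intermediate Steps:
Q(R) = (-25 + R)/(2*R) (Q(R) = (-25 + R)/((2*R)) = (-25 + R)*(1/(2*R)) = (-25 + R)/(2*R))
v(V) = 1/(V + (-25 + V)/(2*V))
1/v(-391 - 1*275) = 1/(2*(-391 - 1*275)/(-25 + (-391 - 1*275) + 2*(-391 - 1*275)²)) = 1/(2*(-391 - 275)/(-25 + (-391 - 275) + 2*(-391 - 275)²)) = 1/(2*(-666)/(-25 - 666 + 2*(-666)²)) = 1/(2*(-666)/(-25 - 666 + 2*443556)) = 1/(2*(-666)/(-25 - 666 + 887112)) = 1/(2*(-666)/886421) = 1/(2*(-666)*(1/886421)) = 1/(-1332/886421) = -886421/1332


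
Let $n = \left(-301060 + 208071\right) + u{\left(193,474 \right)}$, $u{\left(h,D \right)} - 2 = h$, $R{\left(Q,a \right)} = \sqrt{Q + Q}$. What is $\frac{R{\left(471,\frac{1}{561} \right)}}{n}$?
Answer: $- \frac{\sqrt{942}}{92794} \approx -0.00033075$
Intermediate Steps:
$R{\left(Q,a \right)} = \sqrt{2} \sqrt{Q}$ ($R{\left(Q,a \right)} = \sqrt{2 Q} = \sqrt{2} \sqrt{Q}$)
$u{\left(h,D \right)} = 2 + h$
$n = -92794$ ($n = \left(-301060 + 208071\right) + \left(2 + 193\right) = -92989 + 195 = -92794$)
$\frac{R{\left(471,\frac{1}{561} \right)}}{n} = \frac{\sqrt{2} \sqrt{471}}{-92794} = \sqrt{942} \left(- \frac{1}{92794}\right) = - \frac{\sqrt{942}}{92794}$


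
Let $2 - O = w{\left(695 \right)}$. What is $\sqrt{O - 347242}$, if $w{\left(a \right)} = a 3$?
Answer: $5 i \sqrt{13973} \approx 591.04 i$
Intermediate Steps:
$w{\left(a \right)} = 3 a$
$O = -2083$ ($O = 2 - 3 \cdot 695 = 2 - 2085 = -2083$)
$\sqrt{O - 347242} = \sqrt{-2083 - 347242} = \sqrt{-349325} = 5 i \sqrt{13973}$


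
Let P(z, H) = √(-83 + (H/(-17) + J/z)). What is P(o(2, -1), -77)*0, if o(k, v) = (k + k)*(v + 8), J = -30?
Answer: 0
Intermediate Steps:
o(k, v) = 2*k*(8 + v) (o(k, v) = (2*k)*(8 + v) = 2*k*(8 + v))
P(z, H) = √(-83 - 30/z - H/17) (P(z, H) = √(-83 + (H/(-17) - 30/z)) = √(-83 + (H*(-1/17) - 30/z)) = √(-83 + (-H/17 - 30/z)) = √(-83 + (-30/z - H/17)) = √(-83 - 30/z - H/17))
P(o(2, -1), -77)*0 = (√(-23987 - 8670*1/(4*(8 - 1)) - 17*(-77))/17)*0 = (√(-23987 - 8670/(2*2*7) + 1309)/17)*0 = (√(-23987 - 8670/28 + 1309)/17)*0 = (√(-23987 - 8670*1/28 + 1309)/17)*0 = (√(-23987 - 4335/14 + 1309)/17)*0 = (√(-321827/14)/17)*0 = ((I*√4505578/14)/17)*0 = (I*√4505578/238)*0 = 0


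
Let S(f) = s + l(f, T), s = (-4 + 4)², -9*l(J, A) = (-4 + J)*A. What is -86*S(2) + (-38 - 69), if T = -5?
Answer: -103/9 ≈ -11.444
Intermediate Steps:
l(J, A) = -A*(-4 + J)/9 (l(J, A) = -(-4 + J)*A/9 = -A*(-4 + J)/9)
s = 0 (s = 0² = 0)
S(f) = -20/9 + 5*f/9 (S(f) = 0 + (⅑)*(-5)*(4 - f) = 0 + (-20/9 + 5*f/9) = -20/9 + 5*f/9)
-86*S(2) + (-38 - 69) = -86*(-20/9 + (5/9)*2) + (-38 - 69) = -86*(-20/9 + 10/9) - 107 = -86*(-10/9) - 107 = 860/9 - 107 = -103/9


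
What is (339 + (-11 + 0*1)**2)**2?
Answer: 211600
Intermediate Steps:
(339 + (-11 + 0*1)**2)**2 = (339 + (-11 + 0)**2)**2 = (339 + (-11)**2)**2 = (339 + 121)**2 = 460**2 = 211600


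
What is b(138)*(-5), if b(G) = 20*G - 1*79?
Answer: -13405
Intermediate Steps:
b(G) = -79 + 20*G (b(G) = 20*G - 79 = -79 + 20*G)
b(138)*(-5) = (-79 + 20*138)*(-5) = (-79 + 2760)*(-5) = 2681*(-5) = -13405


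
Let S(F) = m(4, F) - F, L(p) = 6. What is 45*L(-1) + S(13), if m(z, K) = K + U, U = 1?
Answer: 271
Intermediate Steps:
m(z, K) = 1 + K (m(z, K) = K + 1 = 1 + K)
S(F) = 1 (S(F) = (1 + F) - F = 1)
45*L(-1) + S(13) = 45*6 + 1 = 270 + 1 = 271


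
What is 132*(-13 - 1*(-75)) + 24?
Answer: 8208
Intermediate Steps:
132*(-13 - 1*(-75)) + 24 = 132*(-13 + 75) + 24 = 132*62 + 24 = 8184 + 24 = 8208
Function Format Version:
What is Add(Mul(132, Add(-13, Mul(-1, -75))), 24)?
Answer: 8208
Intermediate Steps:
Add(Mul(132, Add(-13, Mul(-1, -75))), 24) = Add(Mul(132, Add(-13, 75)), 24) = Add(Mul(132, 62), 24) = Add(8184, 24) = 8208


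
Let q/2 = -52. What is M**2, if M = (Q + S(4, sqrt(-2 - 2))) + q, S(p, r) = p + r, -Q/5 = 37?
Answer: 81221 - 1140*I ≈ 81221.0 - 1140.0*I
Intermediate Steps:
Q = -185 (Q = -5*37 = -185)
q = -104 (q = 2*(-52) = -104)
M = -285 + 2*I (M = (-185 + (4 + sqrt(-2 - 2))) - 104 = (-185 + (4 + sqrt(-4))) - 104 = (-185 + (4 + 2*I)) - 104 = (-181 + 2*I) - 104 = -285 + 2*I ≈ -285.0 + 2.0*I)
M**2 = (-285 + 2*I)**2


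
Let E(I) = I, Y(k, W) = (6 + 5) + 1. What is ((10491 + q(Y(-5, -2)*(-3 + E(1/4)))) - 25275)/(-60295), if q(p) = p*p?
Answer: 2739/12059 ≈ 0.22713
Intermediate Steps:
Y(k, W) = 12 (Y(k, W) = 11 + 1 = 12)
q(p) = p²
((10491 + q(Y(-5, -2)*(-3 + E(1/4)))) - 25275)/(-60295) = ((10491 + (12*(-3 + 1/4))²) - 25275)/(-60295) = ((10491 + (12*(-3 + ¼))²) - 25275)*(-1/60295) = ((10491 + (12*(-11/4))²) - 25275)*(-1/60295) = ((10491 + (-33)²) - 25275)*(-1/60295) = ((10491 + 1089) - 25275)*(-1/60295) = (11580 - 25275)*(-1/60295) = -13695*(-1/60295) = 2739/12059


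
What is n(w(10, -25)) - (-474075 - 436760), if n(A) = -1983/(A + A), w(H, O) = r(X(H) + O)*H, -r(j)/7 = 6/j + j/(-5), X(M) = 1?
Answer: 580203878/637 ≈ 9.1084e+5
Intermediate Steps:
r(j) = -42/j + 7*j/5 (r(j) = -7*(6/j + j/(-5)) = -7*(6/j + j*(-1/5)) = -7*(6/j - j/5) = -42/j + 7*j/5)
w(H, O) = H*(7/5 - 42/(1 + O) + 7*O/5) (w(H, O) = (-42/(1 + O) + 7*(1 + O)/5)*H = (-42/(1 + O) + (7/5 + 7*O/5))*H = (7/5 - 42/(1 + O) + 7*O/5)*H = H*(7/5 - 42/(1 + O) + 7*O/5))
n(A) = -1983/(2*A) (n(A) = -1983*1/(2*A) = -1983/(2*A))
n(w(10, -25)) - (-474075 - 436760) = -1983*(1 - 25)/(14*(-30 + (1 - 25)**2))/2 - (-474075 - 436760) = -1983*(-12/(7*(-30 + (-24)**2)))/2 - 1*(-910835) = -1983*(-12/(7*(-30 + 576)))/2 + 910835 = -1983/(2*((7/5)*10*(-1/24)*546)) + 910835 = -1983/(2*(-637/2)) + 910835 = -1983/2*(-2/637) + 910835 = 1983/637 + 910835 = 580203878/637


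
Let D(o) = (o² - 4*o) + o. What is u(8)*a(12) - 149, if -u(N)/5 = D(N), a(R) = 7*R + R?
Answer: -19349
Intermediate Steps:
D(o) = o² - 3*o
a(R) = 8*R
u(N) = -5*N*(-3 + N)
u(8)*a(12) - 149 = (5*8*(3 - 1*8))*(8*12) - 149 = (5*8*(3 - 8))*96 - 149 = (5*8*(-5))*96 - 149 = -200*96 - 149 = -19200 - 149 = -19349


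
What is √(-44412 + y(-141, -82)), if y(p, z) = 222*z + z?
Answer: I*√62698 ≈ 250.4*I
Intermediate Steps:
y(p, z) = 223*z
√(-44412 + y(-141, -82)) = √(-44412 + 223*(-82)) = √(-44412 - 18286) = √(-62698) = I*√62698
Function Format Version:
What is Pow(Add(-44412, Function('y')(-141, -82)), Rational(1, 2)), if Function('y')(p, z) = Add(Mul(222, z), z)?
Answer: Mul(I, Pow(62698, Rational(1, 2))) ≈ Mul(250.40, I)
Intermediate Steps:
Function('y')(p, z) = Mul(223, z)
Pow(Add(-44412, Function('y')(-141, -82)), Rational(1, 2)) = Pow(Add(-44412, Mul(223, -82)), Rational(1, 2)) = Pow(Add(-44412, -18286), Rational(1, 2)) = Pow(-62698, Rational(1, 2)) = Mul(I, Pow(62698, Rational(1, 2)))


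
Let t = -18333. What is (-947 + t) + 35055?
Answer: 15775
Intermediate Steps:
(-947 + t) + 35055 = (-947 - 18333) + 35055 = -19280 + 35055 = 15775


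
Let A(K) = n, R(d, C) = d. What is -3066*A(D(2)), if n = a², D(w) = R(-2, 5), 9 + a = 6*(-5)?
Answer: -4663386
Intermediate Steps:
a = -39 (a = -9 + 6*(-5) = -9 - 30 = -39)
D(w) = -2
n = 1521 (n = (-39)² = 1521)
A(K) = 1521
-3066*A(D(2)) = -3066*1521 = -4663386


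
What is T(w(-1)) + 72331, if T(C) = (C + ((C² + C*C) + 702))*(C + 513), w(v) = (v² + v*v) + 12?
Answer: 656247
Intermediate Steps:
w(v) = 12 + 2*v² (w(v) = (v² + v²) + 12 = 2*v² + 12 = 12 + 2*v²)
T(C) = (513 + C)*(702 + C + 2*C²) (T(C) = (C + ((C² + C²) + 702))*(513 + C) = (C + (2*C² + 702))*(513 + C) = (C + (702 + 2*C²))*(513 + C) = (702 + C + 2*C²)*(513 + C) = (513 + C)*(702 + C + 2*C²))
T(w(-1)) + 72331 = (360126 + 2*(12 + 2*(-1)²)³ + 1027*(12 + 2*(-1)²)² + 1215*(12 + 2*(-1)²)) + 72331 = (360126 + 2*(12 + 2*1)³ + 1027*(12 + 2*1)² + 1215*(12 + 2*1)) + 72331 = (360126 + 2*(12 + 2)³ + 1027*(12 + 2)² + 1215*(12 + 2)) + 72331 = (360126 + 2*14³ + 1027*14² + 1215*14) + 72331 = (360126 + 2*2744 + 1027*196 + 17010) + 72331 = (360126 + 5488 + 201292 + 17010) + 72331 = 583916 + 72331 = 656247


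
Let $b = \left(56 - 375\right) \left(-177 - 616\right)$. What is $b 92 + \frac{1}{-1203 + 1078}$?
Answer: $\frac{2909120499}{125} \approx 2.3273 \cdot 10^{7}$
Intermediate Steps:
$b = 252967$ ($b = \left(-319\right) \left(-793\right) = 252967$)
$b 92 + \frac{1}{-1203 + 1078} = 252967 \cdot 92 + \frac{1}{-1203 + 1078} = 23272964 + \frac{1}{-125} = 23272964 - \frac{1}{125} = \frac{2909120499}{125}$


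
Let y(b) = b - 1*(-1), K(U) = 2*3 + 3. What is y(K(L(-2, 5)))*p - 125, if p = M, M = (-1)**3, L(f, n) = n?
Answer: -135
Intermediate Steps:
M = -1
p = -1
K(U) = 9 (K(U) = 6 + 3 = 9)
y(b) = 1 + b (y(b) = b + 1 = 1 + b)
y(K(L(-2, 5)))*p - 125 = (1 + 9)*(-1) - 125 = 10*(-1) - 125 = -10 - 125 = -135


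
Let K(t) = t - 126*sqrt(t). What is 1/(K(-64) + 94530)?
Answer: 47233/4462420610 + 252*I/2231210305 ≈ 1.0585e-5 + 1.1294e-7*I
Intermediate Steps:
1/(K(-64) + 94530) = 1/((-64 - 1008*I) + 94530) = 1/(94466 - 1008*I) = (94466 + 1008*I)/8924841220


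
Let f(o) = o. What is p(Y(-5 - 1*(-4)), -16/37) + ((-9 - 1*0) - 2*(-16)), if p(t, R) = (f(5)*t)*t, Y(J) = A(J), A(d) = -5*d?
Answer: 148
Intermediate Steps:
Y(J) = -5*J
p(t, R) = 5*t**2 (p(t, R) = (5*t)*t = 5*t**2)
p(Y(-5 - 1*(-4)), -16/37) + ((-9 - 1*0) - 2*(-16)) = 5*(-5*(-5 - 1*(-4)))**2 + ((-9 - 1*0) - 2*(-16)) = 5*(-5*(-5 + 4))**2 + ((-9 + 0) + 32) = 5*(-5*(-1))**2 + (-9 + 32) = 5*5**2 + 23 = 5*25 + 23 = 125 + 23 = 148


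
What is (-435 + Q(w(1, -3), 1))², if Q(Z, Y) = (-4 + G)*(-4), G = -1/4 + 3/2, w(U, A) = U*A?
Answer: 179776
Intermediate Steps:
w(U, A) = A*U
G = 5/4 (G = -1*¼ + 3*(½) = -¼ + 3/2 = 5/4 ≈ 1.2500)
Q(Z, Y) = 11 (Q(Z, Y) = (-4 + 5/4)*(-4) = -11/4*(-4) = 11)
(-435 + Q(w(1, -3), 1))² = (-435 + 11)² = (-424)² = 179776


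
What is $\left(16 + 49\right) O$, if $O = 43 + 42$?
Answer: $5525$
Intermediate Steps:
$O = 85$
$\left(16 + 49\right) O = \left(16 + 49\right) 85 = 65 \cdot 85 = 5525$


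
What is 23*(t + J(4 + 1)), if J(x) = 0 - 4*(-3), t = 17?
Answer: 667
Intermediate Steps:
J(x) = 12 (J(x) = 0 + 12 = 12)
23*(t + J(4 + 1)) = 23*(17 + 12) = 23*29 = 667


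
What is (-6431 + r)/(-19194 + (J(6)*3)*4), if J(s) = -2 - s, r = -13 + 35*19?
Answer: 5779/19290 ≈ 0.29959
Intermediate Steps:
r = 652 (r = -13 + 665 = 652)
(-6431 + r)/(-19194 + (J(6)*3)*4) = (-6431 + 652)/(-19194 + ((-2 - 1*6)*3)*4) = -5779/(-19194 + ((-2 - 6)*3)*4) = -5779/(-19194 - 8*3*4) = -5779/(-19194 - 24*4) = -5779/(-19194 - 96) = -5779/(-19290) = -5779*(-1/19290) = 5779/19290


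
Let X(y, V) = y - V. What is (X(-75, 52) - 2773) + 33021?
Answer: 30121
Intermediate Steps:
(X(-75, 52) - 2773) + 33021 = ((-75 - 1*52) - 2773) + 33021 = ((-75 - 52) - 2773) + 33021 = (-127 - 2773) + 33021 = -2900 + 33021 = 30121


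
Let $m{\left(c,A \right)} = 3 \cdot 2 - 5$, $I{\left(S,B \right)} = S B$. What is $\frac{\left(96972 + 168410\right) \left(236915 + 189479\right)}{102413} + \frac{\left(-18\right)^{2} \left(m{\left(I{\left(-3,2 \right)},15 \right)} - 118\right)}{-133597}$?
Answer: $\frac{15117478689463280}{13682069561} \approx 1.1049 \cdot 10^{6}$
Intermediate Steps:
$I{\left(S,B \right)} = B S$
$m{\left(c,A \right)} = 1$ ($m{\left(c,A \right)} = 6 - 5 = 1$)
$\frac{\left(96972 + 168410\right) \left(236915 + 189479\right)}{102413} + \frac{\left(-18\right)^{2} \left(m{\left(I{\left(-3,2 \right)},15 \right)} - 118\right)}{-133597} = \frac{\left(96972 + 168410\right) \left(236915 + 189479\right)}{102413} + \frac{\left(-18\right)^{2} \left(1 - 118\right)}{-133597} = 265382 \cdot 426394 \cdot \frac{1}{102413} + 324 \left(-117\right) \left(- \frac{1}{133597}\right) = 113157292508 \cdot \frac{1}{102413} - - \frac{37908}{133597} = \frac{113157292508}{102413} + \frac{37908}{133597} = \frac{15117478689463280}{13682069561}$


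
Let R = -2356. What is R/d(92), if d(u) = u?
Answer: -589/23 ≈ -25.609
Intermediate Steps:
R/d(92) = -2356/92 = -2356*1/92 = -589/23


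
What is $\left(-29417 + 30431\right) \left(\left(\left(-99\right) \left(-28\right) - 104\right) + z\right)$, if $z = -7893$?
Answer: $-5298150$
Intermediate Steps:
$\left(-29417 + 30431\right) \left(\left(\left(-99\right) \left(-28\right) - 104\right) + z\right) = \left(-29417 + 30431\right) \left(\left(\left(-99\right) \left(-28\right) - 104\right) - 7893\right) = 1014 \left(\left(2772 - 104\right) - 7893\right) = 1014 \left(2668 - 7893\right) = 1014 \left(-5225\right) = -5298150$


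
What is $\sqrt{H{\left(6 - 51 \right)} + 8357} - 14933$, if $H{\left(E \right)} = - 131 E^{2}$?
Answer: $-14933 + i \sqrt{256918} \approx -14933.0 + 506.87 i$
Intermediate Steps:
$\sqrt{H{\left(6 - 51 \right)} + 8357} - 14933 = \sqrt{- 131 \left(6 - 51\right)^{2} + 8357} - 14933 = \sqrt{- 131 \left(-45\right)^{2} + 8357} - 14933 = \sqrt{\left(-131\right) 2025 + 8357} - 14933 = \sqrt{-265275 + 8357} - 14933 = \sqrt{-256918} - 14933 = i \sqrt{256918} - 14933 = -14933 + i \sqrt{256918}$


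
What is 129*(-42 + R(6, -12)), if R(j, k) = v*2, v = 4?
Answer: -4386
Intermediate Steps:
R(j, k) = 8 (R(j, k) = 4*2 = 8)
129*(-42 + R(6, -12)) = 129*(-42 + 8) = 129*(-34) = -4386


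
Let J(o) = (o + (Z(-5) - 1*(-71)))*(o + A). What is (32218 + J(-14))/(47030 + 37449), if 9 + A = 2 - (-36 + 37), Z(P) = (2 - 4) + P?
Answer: 31118/84479 ≈ 0.36835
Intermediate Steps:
Z(P) = -2 + P
A = -8 (A = -9 + (2 - (-36 + 37)) = -9 + (2 - 1*1) = -9 + (2 - 1) = -9 + 1 = -8)
J(o) = (-8 + o)*(64 + o) (J(o) = (o + ((-2 - 5) - 1*(-71)))*(o - 8) = (o + (-7 + 71))*(-8 + o) = (o + 64)*(-8 + o) = (64 + o)*(-8 + o) = (-8 + o)*(64 + o))
(32218 + J(-14))/(47030 + 37449) = (32218 + (-512 + (-14)**2 + 56*(-14)))/(47030 + 37449) = (32218 + (-512 + 196 - 784))/84479 = (32218 - 1100)*(1/84479) = 31118*(1/84479) = 31118/84479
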